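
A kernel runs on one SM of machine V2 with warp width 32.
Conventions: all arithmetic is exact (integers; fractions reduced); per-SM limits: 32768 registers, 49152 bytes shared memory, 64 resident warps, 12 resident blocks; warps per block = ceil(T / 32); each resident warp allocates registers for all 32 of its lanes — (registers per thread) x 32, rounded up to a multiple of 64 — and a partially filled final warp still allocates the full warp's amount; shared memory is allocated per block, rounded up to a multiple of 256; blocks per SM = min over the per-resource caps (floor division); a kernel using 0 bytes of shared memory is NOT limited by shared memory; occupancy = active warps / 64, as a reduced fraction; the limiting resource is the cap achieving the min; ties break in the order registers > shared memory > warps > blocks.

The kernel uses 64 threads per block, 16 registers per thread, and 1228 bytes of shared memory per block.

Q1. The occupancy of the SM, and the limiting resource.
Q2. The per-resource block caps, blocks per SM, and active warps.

Answer: occupancy 3/8, limited by blocks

registers: 32 blocks
shared memory: 38 blocks
warps: 32 blocks
blocks: 12 blocks

Answer: 12 blocks, 24 active warps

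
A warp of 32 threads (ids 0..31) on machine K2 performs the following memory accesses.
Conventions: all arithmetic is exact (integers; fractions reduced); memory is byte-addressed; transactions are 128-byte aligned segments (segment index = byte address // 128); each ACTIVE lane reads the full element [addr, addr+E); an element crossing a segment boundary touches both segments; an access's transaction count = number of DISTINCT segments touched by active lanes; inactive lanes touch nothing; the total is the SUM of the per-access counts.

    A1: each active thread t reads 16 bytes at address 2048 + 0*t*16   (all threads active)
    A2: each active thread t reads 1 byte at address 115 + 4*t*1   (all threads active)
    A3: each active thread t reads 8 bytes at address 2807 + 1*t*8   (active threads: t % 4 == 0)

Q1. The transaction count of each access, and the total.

A1: 1 transaction
A2: 2 transactions
A3: 3 transactions

Answer: 1,2,3; total 6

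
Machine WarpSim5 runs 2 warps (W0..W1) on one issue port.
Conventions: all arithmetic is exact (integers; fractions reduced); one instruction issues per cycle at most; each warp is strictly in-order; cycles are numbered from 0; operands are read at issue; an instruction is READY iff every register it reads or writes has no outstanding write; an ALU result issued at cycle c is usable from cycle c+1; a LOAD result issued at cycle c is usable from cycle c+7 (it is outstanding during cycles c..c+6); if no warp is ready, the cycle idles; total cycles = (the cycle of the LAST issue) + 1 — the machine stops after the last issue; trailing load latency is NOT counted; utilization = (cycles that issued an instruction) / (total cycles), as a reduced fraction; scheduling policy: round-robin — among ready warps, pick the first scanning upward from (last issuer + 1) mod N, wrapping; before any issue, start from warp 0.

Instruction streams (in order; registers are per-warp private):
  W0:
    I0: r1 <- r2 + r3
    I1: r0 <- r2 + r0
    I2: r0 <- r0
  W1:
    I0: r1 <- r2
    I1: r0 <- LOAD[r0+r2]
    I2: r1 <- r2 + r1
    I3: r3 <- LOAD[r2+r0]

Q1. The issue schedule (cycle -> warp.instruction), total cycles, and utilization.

cycle 0: W0.I0
cycle 1: W1.I0
cycle 2: W0.I1
cycle 3: W1.I1
cycle 4: W0.I2
cycle 5: W1.I2
cycle 6: idle
cycle 7: idle
cycle 8: idle
cycle 9: idle
cycle 10: W1.I3

Answer: 11 cycles, utilization 7/11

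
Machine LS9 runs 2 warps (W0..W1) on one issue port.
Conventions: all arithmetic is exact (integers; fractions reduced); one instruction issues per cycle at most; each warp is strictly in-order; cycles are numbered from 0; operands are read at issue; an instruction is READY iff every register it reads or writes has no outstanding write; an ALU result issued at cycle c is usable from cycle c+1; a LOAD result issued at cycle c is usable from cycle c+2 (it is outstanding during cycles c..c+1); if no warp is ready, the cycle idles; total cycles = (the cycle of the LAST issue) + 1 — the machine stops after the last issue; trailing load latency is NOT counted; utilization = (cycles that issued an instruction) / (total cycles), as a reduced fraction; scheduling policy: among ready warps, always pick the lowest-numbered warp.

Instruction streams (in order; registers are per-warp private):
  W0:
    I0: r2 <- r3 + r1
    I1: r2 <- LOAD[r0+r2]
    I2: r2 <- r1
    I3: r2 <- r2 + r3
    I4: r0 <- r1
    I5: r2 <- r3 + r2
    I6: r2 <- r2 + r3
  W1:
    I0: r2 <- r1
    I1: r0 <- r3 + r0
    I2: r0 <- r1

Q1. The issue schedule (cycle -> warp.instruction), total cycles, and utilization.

cycle 0: W0.I0
cycle 1: W0.I1
cycle 2: W1.I0
cycle 3: W0.I2
cycle 4: W0.I3
cycle 5: W0.I4
cycle 6: W0.I5
cycle 7: W0.I6
cycle 8: W1.I1
cycle 9: W1.I2

Answer: 10 cycles, utilization 1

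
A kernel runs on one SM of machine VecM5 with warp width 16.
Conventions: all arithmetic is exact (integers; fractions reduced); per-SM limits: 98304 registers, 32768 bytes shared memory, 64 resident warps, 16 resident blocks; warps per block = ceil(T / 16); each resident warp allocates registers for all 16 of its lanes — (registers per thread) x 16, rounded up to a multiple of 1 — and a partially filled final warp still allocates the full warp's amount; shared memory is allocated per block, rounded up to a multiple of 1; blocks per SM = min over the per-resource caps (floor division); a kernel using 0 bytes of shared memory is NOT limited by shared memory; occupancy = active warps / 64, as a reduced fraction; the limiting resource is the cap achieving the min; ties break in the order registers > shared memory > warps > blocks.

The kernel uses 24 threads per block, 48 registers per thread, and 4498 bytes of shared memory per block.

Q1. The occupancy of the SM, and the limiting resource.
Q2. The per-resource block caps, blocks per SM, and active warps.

Answer: occupancy 7/32, limited by shared memory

registers: 64 blocks
shared memory: 7 blocks
warps: 32 blocks
blocks: 16 blocks

Answer: 7 blocks, 14 active warps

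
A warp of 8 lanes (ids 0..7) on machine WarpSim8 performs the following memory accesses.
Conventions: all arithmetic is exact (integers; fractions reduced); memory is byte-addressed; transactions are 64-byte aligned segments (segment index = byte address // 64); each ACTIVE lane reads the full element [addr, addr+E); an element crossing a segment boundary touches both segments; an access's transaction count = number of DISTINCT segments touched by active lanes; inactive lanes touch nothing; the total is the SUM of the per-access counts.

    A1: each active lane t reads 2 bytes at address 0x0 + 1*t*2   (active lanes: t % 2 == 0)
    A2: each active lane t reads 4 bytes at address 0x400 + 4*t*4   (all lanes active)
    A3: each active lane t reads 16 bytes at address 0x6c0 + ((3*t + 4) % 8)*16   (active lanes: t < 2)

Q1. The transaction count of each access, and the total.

A1: 1 transaction
A2: 2 transactions
A3: 1 transaction

Answer: 1,2,1; total 4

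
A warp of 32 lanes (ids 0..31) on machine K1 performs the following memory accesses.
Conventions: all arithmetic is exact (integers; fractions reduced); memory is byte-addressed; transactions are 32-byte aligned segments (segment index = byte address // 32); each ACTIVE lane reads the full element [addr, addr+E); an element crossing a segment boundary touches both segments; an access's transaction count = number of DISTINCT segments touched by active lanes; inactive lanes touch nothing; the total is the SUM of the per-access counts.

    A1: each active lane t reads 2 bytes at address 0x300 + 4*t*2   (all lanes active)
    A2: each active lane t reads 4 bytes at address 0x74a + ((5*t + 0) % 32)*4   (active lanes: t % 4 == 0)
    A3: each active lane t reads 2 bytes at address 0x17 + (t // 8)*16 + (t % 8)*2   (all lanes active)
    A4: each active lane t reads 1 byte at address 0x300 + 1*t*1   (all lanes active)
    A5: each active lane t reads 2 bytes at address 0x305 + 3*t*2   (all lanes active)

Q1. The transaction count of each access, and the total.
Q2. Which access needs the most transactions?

A1: 8 transactions
A2: 4 transactions
A3: 3 transactions
A4: 1 transaction
A5: 7 transactions

Answer: 8,4,3,1,7; total 23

Answer: A1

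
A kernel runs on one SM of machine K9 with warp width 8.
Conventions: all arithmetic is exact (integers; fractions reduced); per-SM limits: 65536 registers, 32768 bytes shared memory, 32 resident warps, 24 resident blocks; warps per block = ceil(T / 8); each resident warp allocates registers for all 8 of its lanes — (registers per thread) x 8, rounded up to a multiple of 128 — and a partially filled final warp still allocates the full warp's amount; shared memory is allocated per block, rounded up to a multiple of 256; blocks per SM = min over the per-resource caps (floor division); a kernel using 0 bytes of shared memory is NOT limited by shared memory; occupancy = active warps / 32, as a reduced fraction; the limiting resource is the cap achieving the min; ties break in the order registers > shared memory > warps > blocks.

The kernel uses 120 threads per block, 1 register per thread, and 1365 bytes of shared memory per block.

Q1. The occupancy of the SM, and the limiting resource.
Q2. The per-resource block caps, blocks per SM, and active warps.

Answer: occupancy 15/16, limited by warps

registers: 34 blocks
shared memory: 21 blocks
warps: 2 blocks
blocks: 24 blocks

Answer: 2 blocks, 30 active warps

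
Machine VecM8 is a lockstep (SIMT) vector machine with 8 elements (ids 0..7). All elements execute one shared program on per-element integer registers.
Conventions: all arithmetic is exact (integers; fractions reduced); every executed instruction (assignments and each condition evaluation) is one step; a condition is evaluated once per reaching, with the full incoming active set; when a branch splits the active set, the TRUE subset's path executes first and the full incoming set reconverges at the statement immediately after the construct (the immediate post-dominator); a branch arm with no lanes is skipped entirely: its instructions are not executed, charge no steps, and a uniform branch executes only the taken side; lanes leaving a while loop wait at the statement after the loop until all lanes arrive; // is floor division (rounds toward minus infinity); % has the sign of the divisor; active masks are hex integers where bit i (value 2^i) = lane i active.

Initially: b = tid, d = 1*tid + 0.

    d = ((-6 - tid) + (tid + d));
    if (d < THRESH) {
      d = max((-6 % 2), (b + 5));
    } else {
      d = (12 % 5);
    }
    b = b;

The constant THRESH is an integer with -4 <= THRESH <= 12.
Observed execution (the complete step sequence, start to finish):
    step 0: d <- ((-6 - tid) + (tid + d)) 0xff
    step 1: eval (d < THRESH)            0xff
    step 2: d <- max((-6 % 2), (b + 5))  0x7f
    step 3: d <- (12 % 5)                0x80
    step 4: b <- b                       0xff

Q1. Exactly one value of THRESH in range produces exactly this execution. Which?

Answer: THRESH = 1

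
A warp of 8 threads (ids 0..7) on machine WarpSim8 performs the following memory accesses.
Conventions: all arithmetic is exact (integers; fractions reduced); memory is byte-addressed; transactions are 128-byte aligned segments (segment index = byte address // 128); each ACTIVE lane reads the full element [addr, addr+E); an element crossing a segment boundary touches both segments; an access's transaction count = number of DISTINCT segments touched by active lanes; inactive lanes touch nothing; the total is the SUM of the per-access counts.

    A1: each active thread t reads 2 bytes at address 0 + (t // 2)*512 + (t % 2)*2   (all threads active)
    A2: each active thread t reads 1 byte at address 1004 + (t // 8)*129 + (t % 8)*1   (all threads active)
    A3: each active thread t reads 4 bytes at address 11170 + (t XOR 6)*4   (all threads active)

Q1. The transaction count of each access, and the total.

A1: 4 transactions
A2: 1 transaction
A3: 1 transaction

Answer: 4,1,1; total 6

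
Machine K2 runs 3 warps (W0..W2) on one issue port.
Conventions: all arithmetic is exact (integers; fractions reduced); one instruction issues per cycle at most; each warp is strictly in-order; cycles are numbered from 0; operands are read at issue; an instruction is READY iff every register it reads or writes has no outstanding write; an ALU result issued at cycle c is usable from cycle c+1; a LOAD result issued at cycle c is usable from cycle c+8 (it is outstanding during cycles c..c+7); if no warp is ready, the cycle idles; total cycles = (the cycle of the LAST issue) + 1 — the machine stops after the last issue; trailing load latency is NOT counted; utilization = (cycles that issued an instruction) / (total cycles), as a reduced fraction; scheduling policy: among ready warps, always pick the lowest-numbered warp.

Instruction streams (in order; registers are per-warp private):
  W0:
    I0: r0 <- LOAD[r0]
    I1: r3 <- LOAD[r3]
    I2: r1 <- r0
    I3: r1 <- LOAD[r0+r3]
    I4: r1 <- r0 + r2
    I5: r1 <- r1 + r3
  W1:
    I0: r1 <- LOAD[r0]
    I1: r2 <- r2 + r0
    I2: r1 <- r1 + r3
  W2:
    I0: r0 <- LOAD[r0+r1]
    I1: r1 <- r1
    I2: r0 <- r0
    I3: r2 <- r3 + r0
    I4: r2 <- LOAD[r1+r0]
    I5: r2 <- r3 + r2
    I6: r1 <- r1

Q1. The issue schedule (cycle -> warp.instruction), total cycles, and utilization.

cycle 0: W0.I0
cycle 1: W0.I1
cycle 2: W1.I0
cycle 3: W1.I1
cycle 4: W2.I0
cycle 5: W2.I1
cycle 6: idle
cycle 7: idle
cycle 8: W0.I2
cycle 9: W0.I3
cycle 10: W1.I2
cycle 11: idle
cycle 12: W2.I2
cycle 13: W2.I3
cycle 14: W2.I4
cycle 15: idle
cycle 16: idle
cycle 17: W0.I4
cycle 18: W0.I5
cycle 19: idle
cycle 20: idle
cycle 21: idle
cycle 22: W2.I5
cycle 23: W2.I6

Answer: 24 cycles, utilization 2/3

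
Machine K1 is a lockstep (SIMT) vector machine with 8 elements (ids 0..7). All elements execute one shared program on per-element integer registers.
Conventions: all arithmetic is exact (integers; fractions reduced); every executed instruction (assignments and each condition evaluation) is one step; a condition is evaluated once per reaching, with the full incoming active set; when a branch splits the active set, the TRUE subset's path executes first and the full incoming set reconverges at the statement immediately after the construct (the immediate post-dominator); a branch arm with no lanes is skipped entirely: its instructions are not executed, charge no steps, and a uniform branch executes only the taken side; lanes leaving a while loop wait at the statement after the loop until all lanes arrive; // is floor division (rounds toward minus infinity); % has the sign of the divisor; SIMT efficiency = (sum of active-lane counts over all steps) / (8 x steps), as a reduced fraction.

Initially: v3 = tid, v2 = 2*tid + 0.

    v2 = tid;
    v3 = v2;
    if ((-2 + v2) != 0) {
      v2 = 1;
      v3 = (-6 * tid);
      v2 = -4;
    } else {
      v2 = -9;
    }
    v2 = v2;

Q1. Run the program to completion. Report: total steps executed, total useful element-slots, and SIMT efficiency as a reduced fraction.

Answer: 8 steps, 54 useful, 27/32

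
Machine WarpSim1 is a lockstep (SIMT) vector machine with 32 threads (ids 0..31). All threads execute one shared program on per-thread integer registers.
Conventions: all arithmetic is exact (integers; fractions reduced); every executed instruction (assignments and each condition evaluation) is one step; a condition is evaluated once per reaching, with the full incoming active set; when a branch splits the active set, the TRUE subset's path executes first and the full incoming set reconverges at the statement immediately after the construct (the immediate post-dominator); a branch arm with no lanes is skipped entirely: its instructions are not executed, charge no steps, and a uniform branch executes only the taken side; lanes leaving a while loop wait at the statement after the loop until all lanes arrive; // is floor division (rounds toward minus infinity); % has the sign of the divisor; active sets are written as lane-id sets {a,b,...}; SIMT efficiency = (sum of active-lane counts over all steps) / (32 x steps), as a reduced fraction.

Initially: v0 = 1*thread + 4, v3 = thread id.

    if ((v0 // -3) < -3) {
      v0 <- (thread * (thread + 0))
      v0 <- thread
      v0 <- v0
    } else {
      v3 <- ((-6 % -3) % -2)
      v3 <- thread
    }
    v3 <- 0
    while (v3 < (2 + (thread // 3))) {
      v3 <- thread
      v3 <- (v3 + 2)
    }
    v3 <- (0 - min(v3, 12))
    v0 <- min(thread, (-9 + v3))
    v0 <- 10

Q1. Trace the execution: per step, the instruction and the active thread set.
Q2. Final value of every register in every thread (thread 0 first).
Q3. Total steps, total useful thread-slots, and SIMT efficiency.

step 0: eval ((v0 // -3) < -3)       {0,1,2,3,4,5,6,7,8,9,10,11,12,13,14,15,16,17,18,19,20,21,22,23,24,25,26,27,28,29,30,31}
step 1: v0 <- (thread * (thread + 0)) {6,7,8,9,10,11,12,13,14,15,16,17,18,19,20,21,22,23,24,25,26,27,28,29,30,31}
step 2: v0 <- thread                 {6,7,8,9,10,11,12,13,14,15,16,17,18,19,20,21,22,23,24,25,26,27,28,29,30,31}
step 3: v0 <- v0                     {6,7,8,9,10,11,12,13,14,15,16,17,18,19,20,21,22,23,24,25,26,27,28,29,30,31}
step 4: v3 <- ((-6 % -3) % -2)       {0,1,2,3,4,5}
step 5: v3 <- thread                 {0,1,2,3,4,5}
step 6: v3 <- 0                      {0,1,2,3,4,5,6,7,8,9,10,11,12,13,14,15,16,17,18,19,20,21,22,23,24,25,26,27,28,29,30,31}
step 7: eval (v3 < (2 + (thread // 3))) {0,1,2,3,4,5,6,7,8,9,10,11,12,13,14,15,16,17,18,19,20,21,22,23,24,25,26,27,28,29,30,31}
step 8: v3 <- thread                 {0,1,2,3,4,5,6,7,8,9,10,11,12,13,14,15,16,17,18,19,20,21,22,23,24,25,26,27,28,29,30,31}
step 9: v3 <- (v3 + 2)               {0,1,2,3,4,5,6,7,8,9,10,11,12,13,14,15,16,17,18,19,20,21,22,23,24,25,26,27,28,29,30,31}
step 10: eval (v3 < (2 + (thread // 3))) {0,1,2,3,4,5,6,7,8,9,10,11,12,13,14,15,16,17,18,19,20,21,22,23,24,25,26,27,28,29,30,31}
step 11: v3 <- (0 - min(v3, 12))      {0,1,2,3,4,5,6,7,8,9,10,11,12,13,14,15,16,17,18,19,20,21,22,23,24,25,26,27,28,29,30,31}
step 12: v0 <- min(thread, (-9 + v3)) {0,1,2,3,4,5,6,7,8,9,10,11,12,13,14,15,16,17,18,19,20,21,22,23,24,25,26,27,28,29,30,31}
step 13: v0 <- 10                     {0,1,2,3,4,5,6,7,8,9,10,11,12,13,14,15,16,17,18,19,20,21,22,23,24,25,26,27,28,29,30,31}

Answer: 14 steps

v0: 10,10,10,10,10,10,10,10,10,10,10,10,10,10,10,10,10,10,10,10,10,10,10,10,10,10,10,10,10,10,10,10
v3: -2,-3,-4,-5,-6,-7,-8,-9,-10,-11,-12,-12,-12,-12,-12,-12,-12,-12,-12,-12,-12,-12,-12,-12,-12,-12,-12,-12,-12,-12,-12,-12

steps = 14; useful = 378; efficiency = 378/448 = 27/32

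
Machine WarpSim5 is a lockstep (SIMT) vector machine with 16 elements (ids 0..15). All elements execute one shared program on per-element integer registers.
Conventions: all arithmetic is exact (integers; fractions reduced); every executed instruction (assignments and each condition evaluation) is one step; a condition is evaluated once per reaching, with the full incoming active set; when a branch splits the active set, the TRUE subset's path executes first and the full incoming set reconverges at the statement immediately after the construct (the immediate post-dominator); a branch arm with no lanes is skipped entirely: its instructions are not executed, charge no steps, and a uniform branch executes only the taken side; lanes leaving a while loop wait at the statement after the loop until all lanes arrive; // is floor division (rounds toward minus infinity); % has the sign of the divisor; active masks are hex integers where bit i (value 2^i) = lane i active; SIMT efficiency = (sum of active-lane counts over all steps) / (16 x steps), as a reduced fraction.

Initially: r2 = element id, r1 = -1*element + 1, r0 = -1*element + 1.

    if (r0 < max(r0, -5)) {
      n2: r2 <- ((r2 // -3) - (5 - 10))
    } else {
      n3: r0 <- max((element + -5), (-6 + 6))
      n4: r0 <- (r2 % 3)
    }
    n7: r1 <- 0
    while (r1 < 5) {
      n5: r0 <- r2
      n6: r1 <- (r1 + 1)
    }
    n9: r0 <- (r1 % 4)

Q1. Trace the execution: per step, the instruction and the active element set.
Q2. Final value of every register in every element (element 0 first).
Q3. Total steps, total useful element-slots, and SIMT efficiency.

step 0: eval (r0 < max(r0, -5))      0xffff
step 1: r2 <- ((r2 // -3) - (5 - 10)) 0xff80
step 2: r0 <- max((element + -5), (-6 + 6)) 0x007f
step 3: r0 <- (r2 % 3)               0x007f
step 4: r1 <- 0                      0xffff
step 5: eval (r1 < 5)                0xffff
step 6: r0 <- r2                     0xffff
step 7: r1 <- (r1 + 1)               0xffff
step 8: eval (r1 < 5)                0xffff
step 9: r0 <- r2                     0xffff
step 10: r1 <- (r1 + 1)               0xffff
step 11: eval (r1 < 5)                0xffff
step 12: r0 <- r2                     0xffff
step 13: r1 <- (r1 + 1)               0xffff
step 14: eval (r1 < 5)                0xffff
step 15: r0 <- r2                     0xffff
step 16: r1 <- (r1 + 1)               0xffff
step 17: eval (r1 < 5)                0xffff
step 18: r0 <- r2                     0xffff
step 19: r1 <- (r1 + 1)               0xffff
step 20: eval (r1 < 5)                0xffff
step 21: r0 <- (r1 % 4)               0xffff

Answer: 22 steps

r2: 0,1,2,3,4,5,6,2,2,2,1,1,1,0,0,0
r1: 5,5,5,5,5,5,5,5,5,5,5,5,5,5,5,5
r0: 1,1,1,1,1,1,1,1,1,1,1,1,1,1,1,1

steps = 22; useful = 327; efficiency = 327/352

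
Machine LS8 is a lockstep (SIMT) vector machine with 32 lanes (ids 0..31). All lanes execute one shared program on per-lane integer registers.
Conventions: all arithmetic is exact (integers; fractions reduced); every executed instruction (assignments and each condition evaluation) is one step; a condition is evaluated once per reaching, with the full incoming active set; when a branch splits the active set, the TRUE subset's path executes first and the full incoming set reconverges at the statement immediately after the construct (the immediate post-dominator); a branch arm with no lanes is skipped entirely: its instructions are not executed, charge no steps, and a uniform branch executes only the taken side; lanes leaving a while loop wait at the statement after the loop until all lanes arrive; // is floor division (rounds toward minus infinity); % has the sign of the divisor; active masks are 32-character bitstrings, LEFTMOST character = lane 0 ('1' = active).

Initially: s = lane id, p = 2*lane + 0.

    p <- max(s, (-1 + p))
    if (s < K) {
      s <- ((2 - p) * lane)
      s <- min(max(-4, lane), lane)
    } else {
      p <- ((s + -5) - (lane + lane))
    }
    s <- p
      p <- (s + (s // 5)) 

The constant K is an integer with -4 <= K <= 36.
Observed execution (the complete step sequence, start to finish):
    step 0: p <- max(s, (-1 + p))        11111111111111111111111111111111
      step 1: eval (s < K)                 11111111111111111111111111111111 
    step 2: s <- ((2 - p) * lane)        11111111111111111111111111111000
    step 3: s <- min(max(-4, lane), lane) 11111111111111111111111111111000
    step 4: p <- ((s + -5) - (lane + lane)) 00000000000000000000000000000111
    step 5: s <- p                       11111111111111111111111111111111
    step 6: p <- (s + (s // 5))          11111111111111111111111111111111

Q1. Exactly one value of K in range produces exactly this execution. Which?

Answer: K = 29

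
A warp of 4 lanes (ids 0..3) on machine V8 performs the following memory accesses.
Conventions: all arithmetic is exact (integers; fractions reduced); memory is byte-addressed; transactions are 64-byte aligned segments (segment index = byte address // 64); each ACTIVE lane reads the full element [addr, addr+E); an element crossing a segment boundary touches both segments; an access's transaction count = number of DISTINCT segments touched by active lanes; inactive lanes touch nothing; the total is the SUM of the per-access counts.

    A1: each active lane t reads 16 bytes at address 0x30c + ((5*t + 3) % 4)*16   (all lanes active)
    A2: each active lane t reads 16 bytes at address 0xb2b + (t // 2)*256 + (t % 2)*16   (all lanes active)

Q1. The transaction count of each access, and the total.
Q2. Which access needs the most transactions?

A1: 2 transactions
A2: 4 transactions

Answer: 2,4; total 6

Answer: A2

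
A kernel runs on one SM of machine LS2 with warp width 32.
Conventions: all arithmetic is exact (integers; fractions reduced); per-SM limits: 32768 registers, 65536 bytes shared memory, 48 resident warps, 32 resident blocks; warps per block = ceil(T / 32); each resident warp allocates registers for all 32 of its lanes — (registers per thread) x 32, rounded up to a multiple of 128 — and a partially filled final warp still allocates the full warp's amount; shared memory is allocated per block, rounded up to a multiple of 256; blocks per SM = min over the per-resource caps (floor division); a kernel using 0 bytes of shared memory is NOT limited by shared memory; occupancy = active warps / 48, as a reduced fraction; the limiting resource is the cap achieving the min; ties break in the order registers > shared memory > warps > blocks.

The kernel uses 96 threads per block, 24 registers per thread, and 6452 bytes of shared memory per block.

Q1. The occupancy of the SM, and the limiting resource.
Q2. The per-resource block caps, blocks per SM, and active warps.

Answer: occupancy 9/16, limited by shared memory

registers: 14 blocks
shared memory: 9 blocks
warps: 16 blocks
blocks: 32 blocks

Answer: 9 blocks, 27 active warps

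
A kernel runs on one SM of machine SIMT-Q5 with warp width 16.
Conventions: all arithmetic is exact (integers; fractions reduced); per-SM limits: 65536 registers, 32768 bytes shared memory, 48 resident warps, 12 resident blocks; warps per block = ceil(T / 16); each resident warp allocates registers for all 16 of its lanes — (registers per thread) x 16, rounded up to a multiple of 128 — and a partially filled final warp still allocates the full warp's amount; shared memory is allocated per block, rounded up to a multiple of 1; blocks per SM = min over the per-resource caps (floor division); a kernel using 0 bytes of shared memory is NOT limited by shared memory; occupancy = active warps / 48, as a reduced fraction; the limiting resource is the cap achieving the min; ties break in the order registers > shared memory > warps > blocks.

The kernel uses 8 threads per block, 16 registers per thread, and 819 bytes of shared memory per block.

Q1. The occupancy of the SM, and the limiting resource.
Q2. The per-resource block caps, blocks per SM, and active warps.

Answer: occupancy 1/4, limited by blocks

registers: 256 blocks
shared memory: 40 blocks
warps: 48 blocks
blocks: 12 blocks

Answer: 12 blocks, 12 active warps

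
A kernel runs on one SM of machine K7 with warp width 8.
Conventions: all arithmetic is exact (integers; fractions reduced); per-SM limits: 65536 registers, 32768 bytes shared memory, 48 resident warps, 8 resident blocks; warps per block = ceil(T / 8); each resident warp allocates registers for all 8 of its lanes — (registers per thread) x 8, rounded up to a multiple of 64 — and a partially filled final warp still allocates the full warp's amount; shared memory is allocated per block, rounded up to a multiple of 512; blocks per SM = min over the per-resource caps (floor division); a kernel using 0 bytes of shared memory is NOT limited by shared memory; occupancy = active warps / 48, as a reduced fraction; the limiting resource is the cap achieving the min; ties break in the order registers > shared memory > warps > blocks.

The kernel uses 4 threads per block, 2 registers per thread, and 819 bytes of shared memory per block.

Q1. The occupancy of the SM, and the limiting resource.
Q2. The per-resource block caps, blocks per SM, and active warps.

Answer: occupancy 1/6, limited by blocks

registers: 1024 blocks
shared memory: 32 blocks
warps: 48 blocks
blocks: 8 blocks

Answer: 8 blocks, 8 active warps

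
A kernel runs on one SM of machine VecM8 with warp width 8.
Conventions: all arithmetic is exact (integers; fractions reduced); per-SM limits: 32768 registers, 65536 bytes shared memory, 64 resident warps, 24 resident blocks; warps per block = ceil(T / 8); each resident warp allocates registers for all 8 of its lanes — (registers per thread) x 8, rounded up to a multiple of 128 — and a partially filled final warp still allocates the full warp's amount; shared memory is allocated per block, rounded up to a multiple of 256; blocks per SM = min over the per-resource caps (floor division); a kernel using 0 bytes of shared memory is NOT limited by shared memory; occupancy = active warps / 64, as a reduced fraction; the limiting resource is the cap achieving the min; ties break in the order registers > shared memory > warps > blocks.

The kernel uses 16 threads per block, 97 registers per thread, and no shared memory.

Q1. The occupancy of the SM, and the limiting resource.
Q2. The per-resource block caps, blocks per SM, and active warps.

Answer: occupancy 9/16, limited by registers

registers: 18 blocks
shared memory: no limit (kernel uses none)
warps: 32 blocks
blocks: 24 blocks

Answer: 18 blocks, 36 active warps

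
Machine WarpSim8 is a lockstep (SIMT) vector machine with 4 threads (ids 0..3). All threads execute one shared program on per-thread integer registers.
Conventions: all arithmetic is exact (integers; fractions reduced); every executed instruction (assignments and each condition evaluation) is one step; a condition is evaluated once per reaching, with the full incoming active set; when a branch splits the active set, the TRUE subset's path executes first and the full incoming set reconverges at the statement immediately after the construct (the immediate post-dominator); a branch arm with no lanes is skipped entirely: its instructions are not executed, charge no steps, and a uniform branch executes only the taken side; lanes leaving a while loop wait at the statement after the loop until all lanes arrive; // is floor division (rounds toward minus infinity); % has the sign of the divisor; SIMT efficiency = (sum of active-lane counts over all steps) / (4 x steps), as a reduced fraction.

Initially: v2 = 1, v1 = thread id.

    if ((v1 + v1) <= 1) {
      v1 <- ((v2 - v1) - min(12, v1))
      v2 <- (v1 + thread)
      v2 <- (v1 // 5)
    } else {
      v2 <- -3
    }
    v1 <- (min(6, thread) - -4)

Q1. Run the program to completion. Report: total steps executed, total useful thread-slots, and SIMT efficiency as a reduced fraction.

Answer: 6 steps, 14 useful, 7/12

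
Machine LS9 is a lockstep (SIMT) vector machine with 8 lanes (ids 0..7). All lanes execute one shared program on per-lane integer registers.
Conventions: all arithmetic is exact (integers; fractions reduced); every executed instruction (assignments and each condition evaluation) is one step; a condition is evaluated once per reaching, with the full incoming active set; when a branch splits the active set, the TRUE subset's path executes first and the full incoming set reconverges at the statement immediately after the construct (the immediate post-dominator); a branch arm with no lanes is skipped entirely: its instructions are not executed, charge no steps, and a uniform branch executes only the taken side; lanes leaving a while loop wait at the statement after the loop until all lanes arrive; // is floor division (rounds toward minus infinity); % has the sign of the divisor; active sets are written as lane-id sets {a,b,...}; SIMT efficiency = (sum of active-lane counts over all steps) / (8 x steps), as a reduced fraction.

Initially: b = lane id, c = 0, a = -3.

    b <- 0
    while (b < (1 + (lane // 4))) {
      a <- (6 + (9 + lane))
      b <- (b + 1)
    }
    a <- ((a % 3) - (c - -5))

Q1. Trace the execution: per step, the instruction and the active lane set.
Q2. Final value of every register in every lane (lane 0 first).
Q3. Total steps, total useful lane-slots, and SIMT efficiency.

step 0: b <- 0                       {0,1,2,3,4,5,6,7}
step 1: eval (b < (1 + (lane // 4))) {0,1,2,3,4,5,6,7}
step 2: a <- (6 + (9 + lane))        {0,1,2,3,4,5,6,7}
step 3: b <- (b + 1)                 {0,1,2,3,4,5,6,7}
step 4: eval (b < (1 + (lane // 4))) {0,1,2,3,4,5,6,7}
step 5: a <- (6 + (9 + lane))        {4,5,6,7}
step 6: b <- (b + 1)                 {4,5,6,7}
step 7: eval (b < (1 + (lane // 4))) {4,5,6,7}
step 8: a <- ((a % 3) - (c - -5))    {0,1,2,3,4,5,6,7}

Answer: 9 steps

b: 1,1,1,1,2,2,2,2
c: 0,0,0,0,0,0,0,0
a: -5,-4,-3,-5,-4,-3,-5,-4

steps = 9; useful = 60; efficiency = 60/72 = 5/6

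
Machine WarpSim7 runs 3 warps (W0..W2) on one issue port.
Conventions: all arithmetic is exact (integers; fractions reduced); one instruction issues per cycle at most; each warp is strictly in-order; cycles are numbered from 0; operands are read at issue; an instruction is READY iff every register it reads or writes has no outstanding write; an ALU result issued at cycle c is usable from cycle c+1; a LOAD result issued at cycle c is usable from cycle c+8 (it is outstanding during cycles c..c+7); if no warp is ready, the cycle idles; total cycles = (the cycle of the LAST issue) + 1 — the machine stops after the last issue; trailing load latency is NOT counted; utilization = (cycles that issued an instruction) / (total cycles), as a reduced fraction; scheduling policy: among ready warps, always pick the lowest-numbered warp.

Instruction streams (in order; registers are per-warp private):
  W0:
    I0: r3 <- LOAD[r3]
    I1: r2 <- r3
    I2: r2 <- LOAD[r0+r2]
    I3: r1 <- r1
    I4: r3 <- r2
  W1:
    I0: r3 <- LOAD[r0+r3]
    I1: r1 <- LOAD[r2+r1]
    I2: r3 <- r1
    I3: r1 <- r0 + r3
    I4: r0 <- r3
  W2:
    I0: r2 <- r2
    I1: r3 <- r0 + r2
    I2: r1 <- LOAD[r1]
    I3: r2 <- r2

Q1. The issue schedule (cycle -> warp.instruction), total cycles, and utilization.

cycle 0: W0.I0
cycle 1: W1.I0
cycle 2: W1.I1
cycle 3: W2.I0
cycle 4: W2.I1
cycle 5: W2.I2
cycle 6: W2.I3
cycle 7: idle
cycle 8: W0.I1
cycle 9: W0.I2
cycle 10: W0.I3
cycle 11: W1.I2
cycle 12: W1.I3
cycle 13: W1.I4
cycle 14: idle
cycle 15: idle
cycle 16: idle
cycle 17: W0.I4

Answer: 18 cycles, utilization 7/9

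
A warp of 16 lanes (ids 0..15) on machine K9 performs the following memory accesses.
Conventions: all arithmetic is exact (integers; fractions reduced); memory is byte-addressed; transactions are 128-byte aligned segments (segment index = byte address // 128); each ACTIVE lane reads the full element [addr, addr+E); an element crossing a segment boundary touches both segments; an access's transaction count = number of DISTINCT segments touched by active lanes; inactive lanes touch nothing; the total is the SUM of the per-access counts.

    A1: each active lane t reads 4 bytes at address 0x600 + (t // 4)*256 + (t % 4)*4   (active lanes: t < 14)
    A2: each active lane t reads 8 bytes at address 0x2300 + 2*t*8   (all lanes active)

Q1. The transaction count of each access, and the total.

A1: 4 transactions
A2: 2 transactions

Answer: 4,2; total 6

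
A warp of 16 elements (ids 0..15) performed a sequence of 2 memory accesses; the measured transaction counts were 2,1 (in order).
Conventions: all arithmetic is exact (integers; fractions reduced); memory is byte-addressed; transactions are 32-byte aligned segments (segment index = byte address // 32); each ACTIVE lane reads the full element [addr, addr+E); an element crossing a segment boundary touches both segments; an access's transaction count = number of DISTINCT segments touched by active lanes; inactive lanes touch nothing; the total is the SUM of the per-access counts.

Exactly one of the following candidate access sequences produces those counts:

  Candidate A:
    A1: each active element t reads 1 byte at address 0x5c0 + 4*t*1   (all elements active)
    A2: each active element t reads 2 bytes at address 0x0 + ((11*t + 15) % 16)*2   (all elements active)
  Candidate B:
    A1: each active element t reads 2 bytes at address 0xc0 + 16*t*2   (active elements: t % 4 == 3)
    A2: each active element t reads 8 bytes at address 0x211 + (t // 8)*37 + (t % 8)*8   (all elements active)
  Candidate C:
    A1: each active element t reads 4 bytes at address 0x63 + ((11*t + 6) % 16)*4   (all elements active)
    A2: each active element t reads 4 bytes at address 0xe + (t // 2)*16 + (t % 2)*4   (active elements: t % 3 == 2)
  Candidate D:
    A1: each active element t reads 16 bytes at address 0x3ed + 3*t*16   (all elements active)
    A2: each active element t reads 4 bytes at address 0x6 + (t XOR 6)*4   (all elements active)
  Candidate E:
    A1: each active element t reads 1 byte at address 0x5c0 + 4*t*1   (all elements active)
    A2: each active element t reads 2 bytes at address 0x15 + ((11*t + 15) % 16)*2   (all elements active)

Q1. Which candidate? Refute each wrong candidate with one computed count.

B: A1 gives 4 transactions, not 2
C: A1 gives 3 transactions, not 2
D: A1 gives 24 transactions, not 2
E: A2 gives 2 transactions, not 1
A: all counts match (2,1)

Answer: A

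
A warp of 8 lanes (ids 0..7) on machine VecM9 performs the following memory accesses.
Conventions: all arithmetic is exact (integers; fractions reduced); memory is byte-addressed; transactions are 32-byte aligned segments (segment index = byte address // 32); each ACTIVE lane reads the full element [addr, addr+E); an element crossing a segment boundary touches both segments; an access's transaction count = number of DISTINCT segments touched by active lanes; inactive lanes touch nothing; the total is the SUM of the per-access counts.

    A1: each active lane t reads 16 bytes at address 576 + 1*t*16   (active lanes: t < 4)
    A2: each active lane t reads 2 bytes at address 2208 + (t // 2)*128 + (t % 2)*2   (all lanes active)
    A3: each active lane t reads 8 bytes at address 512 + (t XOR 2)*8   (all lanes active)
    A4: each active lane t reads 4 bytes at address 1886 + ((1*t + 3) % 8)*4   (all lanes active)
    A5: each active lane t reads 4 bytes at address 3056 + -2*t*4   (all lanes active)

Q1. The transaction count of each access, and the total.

A1: 2 transactions
A2: 4 transactions
A3: 2 transactions
A4: 2 transactions
A5: 3 transactions

Answer: 2,4,2,2,3; total 13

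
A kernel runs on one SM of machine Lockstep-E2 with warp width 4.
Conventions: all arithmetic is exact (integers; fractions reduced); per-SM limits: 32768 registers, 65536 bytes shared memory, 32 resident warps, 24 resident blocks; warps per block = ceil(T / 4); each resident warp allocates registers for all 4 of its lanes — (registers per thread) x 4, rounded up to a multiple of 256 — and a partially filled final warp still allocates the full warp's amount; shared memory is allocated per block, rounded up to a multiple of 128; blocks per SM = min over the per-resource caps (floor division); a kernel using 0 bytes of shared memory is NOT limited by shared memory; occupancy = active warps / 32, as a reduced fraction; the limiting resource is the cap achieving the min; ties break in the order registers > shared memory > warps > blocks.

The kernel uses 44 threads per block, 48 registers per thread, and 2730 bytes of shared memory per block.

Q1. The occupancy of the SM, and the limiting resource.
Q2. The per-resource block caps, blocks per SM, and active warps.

Answer: occupancy 11/16, limited by warps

registers: 11 blocks
shared memory: 23 blocks
warps: 2 blocks
blocks: 24 blocks

Answer: 2 blocks, 22 active warps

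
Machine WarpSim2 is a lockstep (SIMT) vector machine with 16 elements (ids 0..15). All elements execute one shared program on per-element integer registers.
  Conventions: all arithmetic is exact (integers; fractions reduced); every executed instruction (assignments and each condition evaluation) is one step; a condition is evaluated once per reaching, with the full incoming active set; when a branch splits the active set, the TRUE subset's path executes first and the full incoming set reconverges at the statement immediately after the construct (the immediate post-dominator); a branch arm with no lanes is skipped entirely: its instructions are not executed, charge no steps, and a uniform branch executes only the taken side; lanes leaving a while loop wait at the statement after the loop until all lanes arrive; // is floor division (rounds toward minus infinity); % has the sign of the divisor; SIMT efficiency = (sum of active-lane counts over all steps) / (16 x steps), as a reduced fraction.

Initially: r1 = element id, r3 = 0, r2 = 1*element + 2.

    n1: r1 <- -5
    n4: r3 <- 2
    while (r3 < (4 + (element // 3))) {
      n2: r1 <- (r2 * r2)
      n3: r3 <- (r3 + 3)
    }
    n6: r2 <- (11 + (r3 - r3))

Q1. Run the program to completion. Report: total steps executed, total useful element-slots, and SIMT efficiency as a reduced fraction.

Answer: 13 steps, 145 useful, 145/208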